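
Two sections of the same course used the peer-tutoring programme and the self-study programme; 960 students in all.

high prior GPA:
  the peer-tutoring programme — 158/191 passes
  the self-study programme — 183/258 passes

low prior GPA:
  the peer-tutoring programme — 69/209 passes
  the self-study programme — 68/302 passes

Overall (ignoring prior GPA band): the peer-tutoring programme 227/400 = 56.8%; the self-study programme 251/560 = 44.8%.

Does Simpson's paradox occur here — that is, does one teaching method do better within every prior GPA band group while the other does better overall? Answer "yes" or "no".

Within each prior GPA band level (high prior GPA 82.7% vs 70.9%; low prior GPA 33.0% vs 22.5%), the peer-tutoring programme has the higher rate every time. Pooled: 56.8% vs 44.8% — the peer-tutoring programme has the higher rate overall. They agree.

no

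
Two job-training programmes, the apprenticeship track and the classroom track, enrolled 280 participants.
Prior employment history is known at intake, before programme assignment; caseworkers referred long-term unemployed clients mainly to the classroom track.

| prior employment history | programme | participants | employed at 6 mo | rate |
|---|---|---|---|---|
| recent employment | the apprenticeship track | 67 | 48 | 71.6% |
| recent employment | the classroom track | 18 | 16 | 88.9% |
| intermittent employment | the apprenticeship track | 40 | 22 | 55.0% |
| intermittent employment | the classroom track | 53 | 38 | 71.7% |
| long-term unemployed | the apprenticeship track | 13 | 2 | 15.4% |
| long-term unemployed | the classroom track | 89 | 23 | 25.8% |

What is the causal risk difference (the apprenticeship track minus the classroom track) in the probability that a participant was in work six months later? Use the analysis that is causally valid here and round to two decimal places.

Within every prior employment history level the classroom track has the higher rate, yet pooled the apprenticeship track does — Simpson's reversal.
Here prior employment history is a common cause — it drives both which programme a case falls under and the outcome. The crude comparison mixes populations; the stratum-specific rates are the causally relevant ones.
Adjusting over the population distribution of prior employment history: 0.304·(0.716−0.889) + 0.332·(0.550−0.717) + 0.364·(0.154−0.258) = -0.146.

-0.15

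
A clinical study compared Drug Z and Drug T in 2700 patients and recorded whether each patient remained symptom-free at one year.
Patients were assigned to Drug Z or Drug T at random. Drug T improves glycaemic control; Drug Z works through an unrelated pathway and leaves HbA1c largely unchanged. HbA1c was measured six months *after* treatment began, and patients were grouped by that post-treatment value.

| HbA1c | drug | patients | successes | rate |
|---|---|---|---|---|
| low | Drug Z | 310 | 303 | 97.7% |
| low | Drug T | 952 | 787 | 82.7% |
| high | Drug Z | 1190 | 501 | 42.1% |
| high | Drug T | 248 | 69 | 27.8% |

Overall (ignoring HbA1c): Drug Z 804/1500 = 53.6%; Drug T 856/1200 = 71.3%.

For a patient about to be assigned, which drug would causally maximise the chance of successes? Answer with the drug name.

Drug T

Within every HbA1c level Drug Z has the higher rate, yet pooled Drug T does — Simpson's reversal.
HbA1c is downstream of the drug. One should not condition on a consequence of treatment, so the overall rates are the right comparison.
Pooled: Drug Z 53.6% vs Drug T 71.3%; Drug T is higher overall.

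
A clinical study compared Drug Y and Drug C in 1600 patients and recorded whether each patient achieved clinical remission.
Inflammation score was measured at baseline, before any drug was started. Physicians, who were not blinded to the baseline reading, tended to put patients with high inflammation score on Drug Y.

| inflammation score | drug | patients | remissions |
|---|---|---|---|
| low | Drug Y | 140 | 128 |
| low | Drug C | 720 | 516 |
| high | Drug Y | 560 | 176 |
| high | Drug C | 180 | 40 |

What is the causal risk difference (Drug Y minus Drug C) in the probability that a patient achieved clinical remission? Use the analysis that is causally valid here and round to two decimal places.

+0.15

The imbalance in inflammation score arose from how patients were allocated, not from anything the drug did; and inflammation score independently affects the outcome. The pooled gap is confounded — condition on inflammation score.
Adjusting over the population distribution of inflammation score: 0.537·(0.914−0.717) + 0.463·(0.314−0.222) = +0.149.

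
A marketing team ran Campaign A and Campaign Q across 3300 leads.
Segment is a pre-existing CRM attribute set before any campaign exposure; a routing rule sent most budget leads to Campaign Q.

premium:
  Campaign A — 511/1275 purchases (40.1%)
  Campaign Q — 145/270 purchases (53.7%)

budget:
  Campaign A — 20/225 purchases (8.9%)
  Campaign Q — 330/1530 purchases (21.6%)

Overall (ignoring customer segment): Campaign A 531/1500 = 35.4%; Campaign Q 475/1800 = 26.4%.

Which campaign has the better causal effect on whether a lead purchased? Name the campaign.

Customer segment satisfies the back-door criterion: it is not a descendant of the campaign, and it blocks the spurious path from campaign to outcome. Adjusting for it (i.e., using the within-customer segment rates) gives the causal effect.
Within each level — premium: 40.1% vs 53.7%; budget: 8.9% vs 21.6% — Campaign Q is higher every time.

Campaign Q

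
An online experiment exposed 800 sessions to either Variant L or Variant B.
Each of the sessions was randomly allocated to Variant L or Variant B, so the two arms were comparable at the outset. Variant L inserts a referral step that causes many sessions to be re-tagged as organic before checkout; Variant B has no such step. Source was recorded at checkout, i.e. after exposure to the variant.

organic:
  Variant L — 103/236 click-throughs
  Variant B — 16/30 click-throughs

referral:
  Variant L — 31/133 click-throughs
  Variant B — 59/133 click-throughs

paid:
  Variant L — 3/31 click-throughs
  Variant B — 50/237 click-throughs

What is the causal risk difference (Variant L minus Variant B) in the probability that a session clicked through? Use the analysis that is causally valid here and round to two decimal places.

Traffic source is downstream of the variant. One should not condition on a consequence of treatment, so the overall rates are the right comparison.
The causal difference is the pooled difference: 0.343 − 0.312 = +0.030.

+0.03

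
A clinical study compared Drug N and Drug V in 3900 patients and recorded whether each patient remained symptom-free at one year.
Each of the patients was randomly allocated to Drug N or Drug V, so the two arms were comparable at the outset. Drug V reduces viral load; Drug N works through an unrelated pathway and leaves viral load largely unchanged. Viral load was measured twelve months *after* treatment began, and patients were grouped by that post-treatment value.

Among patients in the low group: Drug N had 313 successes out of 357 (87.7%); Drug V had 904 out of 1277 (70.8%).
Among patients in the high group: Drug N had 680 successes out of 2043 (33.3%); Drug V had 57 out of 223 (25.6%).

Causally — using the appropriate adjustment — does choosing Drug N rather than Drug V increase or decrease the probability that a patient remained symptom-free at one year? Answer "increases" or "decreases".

decreases

The stratified and pooled comparisons disagree (Drug N wins within each viral load; Drug V wins overall), so the answer turns on the causal role of viral load.
Viral load here is a post-treatment variable shaped by the drug; conditioning on it would introduce bias rather than remove it. The overall comparison is the causal one.
Pooled: Drug N 41.4% vs Drug V 64.1%; Drug V is higher overall.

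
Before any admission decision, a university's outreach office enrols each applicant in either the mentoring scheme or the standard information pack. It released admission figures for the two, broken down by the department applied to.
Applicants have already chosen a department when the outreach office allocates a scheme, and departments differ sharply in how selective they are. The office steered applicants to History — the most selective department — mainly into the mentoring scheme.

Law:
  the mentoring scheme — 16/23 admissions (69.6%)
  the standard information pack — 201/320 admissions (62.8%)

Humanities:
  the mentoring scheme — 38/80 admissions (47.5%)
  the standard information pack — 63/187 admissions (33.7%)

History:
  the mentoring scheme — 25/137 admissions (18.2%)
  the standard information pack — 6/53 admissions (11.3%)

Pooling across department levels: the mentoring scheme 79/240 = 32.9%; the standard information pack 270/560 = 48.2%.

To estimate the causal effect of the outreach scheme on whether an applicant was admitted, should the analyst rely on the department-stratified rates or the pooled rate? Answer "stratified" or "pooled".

stratified

the mentoring scheme is higher inside every department stratum but the standard information pack is higher in aggregate. Whether to stratify depends on how department relates to the outreach scheme.
Since department is a pre-existing factor (not a product of the outreach scheme) and it affects the outcome on its own, it is a confounder. The stratified rates, not the pooled rate, identify the causal effect.
Within each level — Law: 69.6% vs 62.8%; Humanities: 47.5% vs 33.7%; History: 18.2% vs 11.3% — the mentoring scheme is higher every time.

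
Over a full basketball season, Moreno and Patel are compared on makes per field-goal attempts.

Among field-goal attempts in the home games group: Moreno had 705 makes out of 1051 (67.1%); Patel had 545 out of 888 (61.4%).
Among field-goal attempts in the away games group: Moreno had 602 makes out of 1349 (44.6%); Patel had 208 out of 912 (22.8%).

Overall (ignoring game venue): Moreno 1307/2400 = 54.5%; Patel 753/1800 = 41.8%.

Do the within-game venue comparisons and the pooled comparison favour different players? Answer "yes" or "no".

no

Within each game venue level (home games 67.1% vs 61.4%; away games 44.6% vs 22.8%), Moreno has the higher rate every time. Pooled: 54.5% vs 41.8% — Moreno has the higher rate overall. They agree.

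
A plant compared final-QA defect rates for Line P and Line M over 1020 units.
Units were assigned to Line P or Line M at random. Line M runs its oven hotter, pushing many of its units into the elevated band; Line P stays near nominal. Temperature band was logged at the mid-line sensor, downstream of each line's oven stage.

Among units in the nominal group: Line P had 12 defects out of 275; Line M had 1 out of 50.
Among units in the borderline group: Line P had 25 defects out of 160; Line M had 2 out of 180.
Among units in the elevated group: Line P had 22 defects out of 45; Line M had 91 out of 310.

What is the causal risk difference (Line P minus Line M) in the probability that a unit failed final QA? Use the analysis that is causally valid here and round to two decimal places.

-0.05

In-process temperature band here is a post-treatment variable shaped by the line; conditioning on it would introduce bias rather than remove it. The overall comparison is the causal one.
The causal difference is the pooled difference: 0.123 − 0.174 = -0.051.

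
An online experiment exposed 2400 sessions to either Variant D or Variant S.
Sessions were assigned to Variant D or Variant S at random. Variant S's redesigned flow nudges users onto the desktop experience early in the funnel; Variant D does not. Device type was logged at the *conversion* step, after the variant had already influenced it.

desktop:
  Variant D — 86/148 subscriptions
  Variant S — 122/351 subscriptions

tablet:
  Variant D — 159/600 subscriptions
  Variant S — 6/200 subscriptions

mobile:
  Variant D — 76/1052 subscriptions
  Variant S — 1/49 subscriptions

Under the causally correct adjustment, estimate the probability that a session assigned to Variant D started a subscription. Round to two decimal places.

Because the variant influences device type, device type is a post-treatment mediator, not a confounder. Stratifying on it would bias the estimate; the causal effect is the crude pooled difference.
So P(outcome | do(Variant D)) is just the pooled rate for Variant D: 321/1800 = 0.178.

0.18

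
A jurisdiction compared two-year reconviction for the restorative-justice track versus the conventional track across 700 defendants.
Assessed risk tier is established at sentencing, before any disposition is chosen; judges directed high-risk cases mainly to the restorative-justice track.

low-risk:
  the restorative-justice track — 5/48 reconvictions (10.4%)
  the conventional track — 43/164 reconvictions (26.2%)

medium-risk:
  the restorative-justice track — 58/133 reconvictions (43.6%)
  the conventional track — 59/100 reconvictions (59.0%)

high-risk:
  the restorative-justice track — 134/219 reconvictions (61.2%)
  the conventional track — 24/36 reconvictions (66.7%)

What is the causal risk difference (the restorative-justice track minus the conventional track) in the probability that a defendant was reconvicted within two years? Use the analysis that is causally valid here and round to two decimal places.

Since assessed risk tier is a pre-existing factor (not a product of the disposition) and it affects the outcome on its own, it is a confounder. The stratified rates, not the pooled rate, identify the causal effect.
Adjusting over the population distribution of assessed risk tier: 0.303·(0.104−0.262) + 0.333·(0.436−0.590) + 0.364·(0.612−0.667) = -0.119.

-0.12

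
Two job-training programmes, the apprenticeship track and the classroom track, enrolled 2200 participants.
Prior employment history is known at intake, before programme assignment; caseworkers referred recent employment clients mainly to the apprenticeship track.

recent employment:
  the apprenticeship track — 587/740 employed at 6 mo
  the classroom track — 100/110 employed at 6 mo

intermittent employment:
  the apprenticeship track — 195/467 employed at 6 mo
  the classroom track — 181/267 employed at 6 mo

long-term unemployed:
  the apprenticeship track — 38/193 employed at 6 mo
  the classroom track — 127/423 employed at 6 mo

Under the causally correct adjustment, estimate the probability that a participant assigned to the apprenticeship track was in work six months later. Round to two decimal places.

The stratified and pooled comparisons disagree (the classroom track wins within each prior employment history; the apprenticeship track wins overall), so the answer turns on the causal role of prior employment history.
Here prior employment history is a common cause — it drives both which programme a case falls under and the outcome. The crude comparison mixes populations; the stratum-specific rates are the causally relevant ones.
Standardising the apprenticeship track to the population prior employment history mix: 0.386·587/740 + 0.334·195/467 + 0.280·38/193 = 0.501.

0.50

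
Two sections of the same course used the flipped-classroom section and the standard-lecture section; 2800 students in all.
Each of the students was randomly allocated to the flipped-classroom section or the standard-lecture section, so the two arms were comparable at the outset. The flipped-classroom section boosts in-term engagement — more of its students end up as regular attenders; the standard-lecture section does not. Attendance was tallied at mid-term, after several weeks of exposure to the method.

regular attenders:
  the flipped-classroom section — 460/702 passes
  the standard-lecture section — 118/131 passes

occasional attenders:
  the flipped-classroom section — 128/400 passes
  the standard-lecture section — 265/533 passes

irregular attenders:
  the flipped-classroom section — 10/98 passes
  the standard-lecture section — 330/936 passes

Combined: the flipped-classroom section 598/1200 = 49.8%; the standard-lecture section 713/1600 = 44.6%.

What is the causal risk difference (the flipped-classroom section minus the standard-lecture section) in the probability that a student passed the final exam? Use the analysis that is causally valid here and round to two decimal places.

The distribution of mid-term attendance is itself part of what the teaching method does — it is an intermediate outcome. Holding it fixed would remove that part of the effect; the total effect is the pooled difference.
The causal difference is the pooled difference: 0.498 − 0.446 = +0.053.

+0.05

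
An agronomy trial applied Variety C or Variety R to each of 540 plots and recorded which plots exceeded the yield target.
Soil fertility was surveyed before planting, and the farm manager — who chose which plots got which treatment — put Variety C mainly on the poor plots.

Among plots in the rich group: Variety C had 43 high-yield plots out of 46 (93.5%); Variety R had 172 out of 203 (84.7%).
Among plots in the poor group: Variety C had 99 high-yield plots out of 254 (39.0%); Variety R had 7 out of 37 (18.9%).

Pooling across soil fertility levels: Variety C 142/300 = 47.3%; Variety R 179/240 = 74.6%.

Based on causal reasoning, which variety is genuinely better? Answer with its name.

Variety C

Since soil fertility is a pre-existing factor (not a product of the variety) and it affects the outcome on its own, it is a confounder. The stratified rates, not the pooled rate, identify the causal effect.
Within each level — rich: 93.5% vs 84.7%; poor: 39.0% vs 18.9% — Variety C is higher every time.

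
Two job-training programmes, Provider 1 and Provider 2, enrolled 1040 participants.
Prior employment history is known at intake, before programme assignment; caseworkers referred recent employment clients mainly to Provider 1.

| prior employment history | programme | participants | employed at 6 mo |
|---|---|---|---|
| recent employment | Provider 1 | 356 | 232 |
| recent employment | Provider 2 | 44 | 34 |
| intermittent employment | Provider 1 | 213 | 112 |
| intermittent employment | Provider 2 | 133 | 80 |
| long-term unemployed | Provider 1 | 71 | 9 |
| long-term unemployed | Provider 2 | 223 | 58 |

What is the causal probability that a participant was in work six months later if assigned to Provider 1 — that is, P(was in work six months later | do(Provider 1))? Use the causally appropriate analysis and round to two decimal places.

Provider 2 is higher inside every prior employment history stratum but Provider 1 is higher in aggregate. Whether to stratify depends on how prior employment history relates to the programme.
Nothing the programme does changes prior employment history; the imbalance is an allocation artefact. With prior employment history also predicting the outcome, the pooled figure is confounded, and the within-stratum comparison is the causal one.
Standardising Provider 1 to the population prior employment history mix: 0.385·232/356 + 0.333·112/213 + 0.283·9/71 = 0.461.

0.46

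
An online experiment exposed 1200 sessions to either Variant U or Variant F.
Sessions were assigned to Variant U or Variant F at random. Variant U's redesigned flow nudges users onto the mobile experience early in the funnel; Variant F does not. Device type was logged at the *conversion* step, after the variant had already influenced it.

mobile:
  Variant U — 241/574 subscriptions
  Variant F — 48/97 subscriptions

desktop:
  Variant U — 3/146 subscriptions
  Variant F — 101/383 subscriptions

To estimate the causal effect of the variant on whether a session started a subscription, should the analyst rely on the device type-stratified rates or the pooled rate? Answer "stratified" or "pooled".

pooled

The distribution of device type is itself part of what the variant does — it is an intermediate outcome. Holding it fixed would remove that part of the effect; the total effect is the pooled difference.
Pooled: Variant U 33.9% vs Variant F 31.0%; Variant U is higher overall.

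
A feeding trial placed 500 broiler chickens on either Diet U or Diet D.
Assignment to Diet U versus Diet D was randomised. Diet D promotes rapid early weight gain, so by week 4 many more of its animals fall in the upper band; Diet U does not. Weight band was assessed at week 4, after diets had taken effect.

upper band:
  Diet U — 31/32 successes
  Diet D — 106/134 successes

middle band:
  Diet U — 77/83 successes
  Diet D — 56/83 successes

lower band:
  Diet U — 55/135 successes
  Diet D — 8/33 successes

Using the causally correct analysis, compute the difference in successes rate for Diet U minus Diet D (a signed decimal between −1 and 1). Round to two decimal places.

-0.03

Within every week-4 weight band level Diet U has the higher rate, yet pooled Diet D does — Simpson's reversal.
Week-4 weight band is recorded after the diet and is itself shifted by it — it sits on the causal path from diet to outcome. Conditioning on a mediator would strip out part of the effect we want; the pooled comparison gives the total causal effect.
The causal difference is the pooled difference: 0.652 − 0.680 = -0.028.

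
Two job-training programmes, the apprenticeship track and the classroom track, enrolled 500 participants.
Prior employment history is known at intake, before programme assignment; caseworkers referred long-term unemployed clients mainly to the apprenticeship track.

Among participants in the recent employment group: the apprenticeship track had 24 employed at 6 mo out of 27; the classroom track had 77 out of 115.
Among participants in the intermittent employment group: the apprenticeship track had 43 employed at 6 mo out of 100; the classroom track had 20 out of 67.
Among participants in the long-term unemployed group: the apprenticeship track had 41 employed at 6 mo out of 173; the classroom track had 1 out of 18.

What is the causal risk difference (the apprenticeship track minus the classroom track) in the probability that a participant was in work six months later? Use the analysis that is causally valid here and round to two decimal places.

Prior employment history satisfies the back-door criterion: it is not a descendant of the programme, and it blocks the spurious path from programme to outcome. Adjusting for it (i.e., using the within-prior employment history rates) gives the causal effect.
Adjusting over the population distribution of prior employment history: 0.284·(0.889−0.670) + 0.334·(0.430−0.299) + 0.382·(0.237−0.056) = +0.176.

+0.18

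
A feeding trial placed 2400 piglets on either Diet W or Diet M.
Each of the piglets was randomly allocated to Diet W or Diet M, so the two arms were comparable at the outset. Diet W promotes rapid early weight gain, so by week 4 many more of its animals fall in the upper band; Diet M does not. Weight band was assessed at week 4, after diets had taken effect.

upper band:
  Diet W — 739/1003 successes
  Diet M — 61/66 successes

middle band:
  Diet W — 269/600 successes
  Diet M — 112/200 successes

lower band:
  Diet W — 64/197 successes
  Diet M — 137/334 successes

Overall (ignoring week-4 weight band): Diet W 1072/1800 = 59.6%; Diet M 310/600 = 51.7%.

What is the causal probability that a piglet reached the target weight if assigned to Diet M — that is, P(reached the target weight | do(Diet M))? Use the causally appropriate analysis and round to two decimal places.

0.52

Within every week-4 weight band level Diet M has the higher rate, yet pooled Diet W does — Simpson's reversal.
Week-4 weight band is downstream of the diet. One should not condition on a consequence of treatment, so the overall rates are the right comparison.
So P(outcome | do(Diet M)) is just the pooled rate for Diet M: 310/600 = 0.517.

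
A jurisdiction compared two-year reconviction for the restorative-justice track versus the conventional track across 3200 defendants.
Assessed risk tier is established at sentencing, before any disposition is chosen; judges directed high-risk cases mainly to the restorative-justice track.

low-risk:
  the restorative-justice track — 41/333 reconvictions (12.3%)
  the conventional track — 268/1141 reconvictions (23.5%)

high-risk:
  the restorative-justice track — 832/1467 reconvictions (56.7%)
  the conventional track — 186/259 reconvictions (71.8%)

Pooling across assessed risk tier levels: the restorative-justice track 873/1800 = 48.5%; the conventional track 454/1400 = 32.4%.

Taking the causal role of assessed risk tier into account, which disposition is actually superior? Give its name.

the restorative-justice track

The stratified and pooled comparisons disagree (the restorative-justice track wins within each assessed risk tier; the conventional track wins overall), so the answer turns on the causal role of assessed risk tier.
Nothing the disposition does changes assessed risk tier; the imbalance is an allocation artefact. With assessed risk tier also predicting the outcome, the pooled figure is confounded, and the within-stratum comparison is the causal one.
Within each level — low-risk: 12.3% vs 23.5%; high-risk: 56.7% vs 71.8% — the restorative-justice track is lower every time.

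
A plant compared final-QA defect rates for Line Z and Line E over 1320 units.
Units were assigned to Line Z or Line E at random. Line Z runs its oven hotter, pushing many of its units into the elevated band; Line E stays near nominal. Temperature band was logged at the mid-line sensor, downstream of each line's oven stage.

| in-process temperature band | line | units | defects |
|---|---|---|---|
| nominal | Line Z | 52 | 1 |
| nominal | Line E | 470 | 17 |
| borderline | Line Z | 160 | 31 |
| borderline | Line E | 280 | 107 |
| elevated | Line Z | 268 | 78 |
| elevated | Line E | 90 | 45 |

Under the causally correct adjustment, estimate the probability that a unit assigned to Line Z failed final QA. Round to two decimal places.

0.23

Line Z is lower inside every in-process temperature band stratum but Line E is lower in aggregate. Whether to stratify depends on how in-process temperature band relates to the line.
In-process temperature band is recorded after the line and is itself shifted by it — it sits on the causal path from line to outcome. Conditioning on a mediator would strip out part of the effect we want; the pooled comparison gives the total causal effect.
So P(outcome | do(Line Z)) is just the pooled rate for Line Z: 110/480 = 0.229.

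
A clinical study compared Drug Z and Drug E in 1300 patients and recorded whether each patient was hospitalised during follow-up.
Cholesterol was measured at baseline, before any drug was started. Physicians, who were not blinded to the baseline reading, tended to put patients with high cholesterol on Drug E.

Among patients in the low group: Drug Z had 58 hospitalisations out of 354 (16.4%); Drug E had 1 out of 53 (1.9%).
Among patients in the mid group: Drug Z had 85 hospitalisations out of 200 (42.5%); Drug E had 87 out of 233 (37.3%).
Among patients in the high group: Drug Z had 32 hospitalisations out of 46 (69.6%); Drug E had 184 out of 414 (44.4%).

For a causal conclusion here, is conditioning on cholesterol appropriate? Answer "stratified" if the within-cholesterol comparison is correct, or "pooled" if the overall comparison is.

stratified

Since cholesterol is a pre-existing factor (not a product of the drug) and it affects the outcome on its own, it is a confounder. The stratified rates, not the pooled rate, identify the causal effect.
Within each level — low: 16.4% vs 1.9%; mid: 42.5% vs 37.3%; high: 69.6% vs 44.4% — Drug E is lower every time.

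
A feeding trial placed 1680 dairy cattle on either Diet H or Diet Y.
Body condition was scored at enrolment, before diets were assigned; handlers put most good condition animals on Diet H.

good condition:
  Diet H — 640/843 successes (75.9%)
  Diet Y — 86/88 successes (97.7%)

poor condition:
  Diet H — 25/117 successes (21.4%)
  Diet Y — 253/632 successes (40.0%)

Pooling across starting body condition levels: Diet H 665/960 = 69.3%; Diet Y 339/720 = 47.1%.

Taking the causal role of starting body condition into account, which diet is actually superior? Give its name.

The imbalance in starting body condition arose from how dairy cattle were allocated, not from anything the diet did; and starting body condition independently affects the outcome. The pooled gap is confounded — condition on starting body condition.
Within each level — good condition: 75.9% vs 97.7%; poor condition: 21.4% vs 40.0% — Diet Y is higher every time.

Diet Y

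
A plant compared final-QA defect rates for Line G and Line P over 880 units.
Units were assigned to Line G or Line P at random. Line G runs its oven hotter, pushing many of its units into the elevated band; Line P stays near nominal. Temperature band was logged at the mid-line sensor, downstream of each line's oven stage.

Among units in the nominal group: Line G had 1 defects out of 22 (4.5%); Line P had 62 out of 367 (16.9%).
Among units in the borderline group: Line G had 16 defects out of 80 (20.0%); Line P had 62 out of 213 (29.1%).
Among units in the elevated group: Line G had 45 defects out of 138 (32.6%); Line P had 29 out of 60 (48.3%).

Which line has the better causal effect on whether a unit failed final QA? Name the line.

Line P

Line G is lower inside every in-process temperature band stratum but Line P is lower in aggregate. Whether to stratify depends on how in-process temperature band relates to the line.
Because the line influences in-process temperature band, in-process temperature band is a post-treatment mediator, not a confounder. Stratifying on it would bias the estimate; the causal effect is the crude pooled difference.
Pooled: Line G 25.8% vs Line P 23.9%; Line P is lower overall.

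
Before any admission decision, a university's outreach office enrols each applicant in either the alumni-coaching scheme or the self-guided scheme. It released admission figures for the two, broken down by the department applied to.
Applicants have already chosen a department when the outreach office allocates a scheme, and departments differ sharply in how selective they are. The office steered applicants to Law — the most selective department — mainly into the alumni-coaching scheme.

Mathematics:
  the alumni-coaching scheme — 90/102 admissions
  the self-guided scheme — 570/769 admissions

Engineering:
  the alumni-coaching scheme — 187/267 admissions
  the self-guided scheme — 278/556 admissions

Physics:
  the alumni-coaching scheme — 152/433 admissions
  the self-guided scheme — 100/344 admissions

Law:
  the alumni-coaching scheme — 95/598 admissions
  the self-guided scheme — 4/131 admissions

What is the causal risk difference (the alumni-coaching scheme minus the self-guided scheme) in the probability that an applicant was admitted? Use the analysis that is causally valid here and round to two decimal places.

Here department is a common cause — it drives both which outreach scheme a case falls under and the outcome. The crude comparison mixes populations; the stratum-specific rates are the causally relevant ones.
Adjusting over the population distribution of department: 0.272·(0.882−0.741) + 0.257·(0.700−0.500) + 0.243·(0.351−0.291) + 0.228·(0.159−0.031) = +0.134.

+0.13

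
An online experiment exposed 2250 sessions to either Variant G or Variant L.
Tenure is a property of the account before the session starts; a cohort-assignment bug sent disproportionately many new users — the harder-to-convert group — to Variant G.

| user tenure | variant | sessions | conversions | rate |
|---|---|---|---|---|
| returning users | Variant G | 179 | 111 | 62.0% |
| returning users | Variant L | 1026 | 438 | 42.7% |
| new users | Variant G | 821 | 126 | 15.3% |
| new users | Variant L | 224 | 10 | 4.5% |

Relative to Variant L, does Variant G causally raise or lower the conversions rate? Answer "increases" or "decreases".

The user tenure-specific comparison favours Variant G throughout, but the pooled figures favour Variant L. The question is whether to condition on user tenure.
User tenure satisfies the back-door criterion: it is not a descendant of the variant, and it blocks the spurious path from variant to outcome. Adjusting for it (i.e., using the within-user tenure rates) gives the causal effect.
Within each level — returning users: 62.0% vs 42.7%; new users: 15.3% vs 4.5% — Variant G is higher every time.

increases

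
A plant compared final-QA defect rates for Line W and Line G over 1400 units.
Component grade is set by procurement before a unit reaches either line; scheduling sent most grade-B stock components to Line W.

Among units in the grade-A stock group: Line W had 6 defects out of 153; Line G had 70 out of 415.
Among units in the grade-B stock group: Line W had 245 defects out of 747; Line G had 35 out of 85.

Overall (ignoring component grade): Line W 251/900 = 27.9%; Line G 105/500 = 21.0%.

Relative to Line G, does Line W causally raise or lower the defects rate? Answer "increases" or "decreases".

Component grade satisfies the back-door criterion: it is not a descendant of the line, and it blocks the spurious path from line to outcome. Adjusting for it (i.e., using the within-component grade rates) gives the causal effect.
Within each level — grade-A stock: 3.9% vs 16.9%; grade-B stock: 32.8% vs 41.2% — Line W is lower every time.

decreases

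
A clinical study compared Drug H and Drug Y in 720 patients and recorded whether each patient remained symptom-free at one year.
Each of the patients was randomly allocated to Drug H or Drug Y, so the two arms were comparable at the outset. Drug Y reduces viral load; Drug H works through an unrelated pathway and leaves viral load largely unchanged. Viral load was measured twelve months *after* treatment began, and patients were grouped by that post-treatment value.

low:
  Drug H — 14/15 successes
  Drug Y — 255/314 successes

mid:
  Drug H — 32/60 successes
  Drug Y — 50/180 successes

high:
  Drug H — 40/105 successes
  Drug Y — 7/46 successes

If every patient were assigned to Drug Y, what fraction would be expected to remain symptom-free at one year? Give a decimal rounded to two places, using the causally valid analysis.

0.58

The stratified and pooled comparisons disagree (Drug H wins within each viral load; Drug Y wins overall), so the answer turns on the causal role of viral load.
Viral load here is a post-treatment variable shaped by the drug; conditioning on it would introduce bias rather than remove it. The overall comparison is the causal one.
So P(outcome | do(Drug Y)) is just the pooled rate for Drug Y: 312/540 = 0.578.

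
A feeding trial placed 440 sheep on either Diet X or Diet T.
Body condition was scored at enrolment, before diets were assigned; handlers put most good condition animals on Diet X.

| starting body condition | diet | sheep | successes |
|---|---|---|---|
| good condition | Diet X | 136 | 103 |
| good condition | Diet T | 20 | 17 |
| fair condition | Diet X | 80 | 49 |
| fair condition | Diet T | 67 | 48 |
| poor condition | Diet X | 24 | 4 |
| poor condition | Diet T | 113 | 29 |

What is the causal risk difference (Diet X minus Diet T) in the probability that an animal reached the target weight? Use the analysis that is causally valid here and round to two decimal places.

The starting body condition-specific comparison favours Diet T throughout, but the pooled figures favour Diet X. The question is whether to condition on starting body condition.
Nothing the diet does changes starting body condition; the imbalance is an allocation artefact. With starting body condition also predicting the outcome, the pooled figure is confounded, and the within-stratum comparison is the causal one.
Adjusting over the population distribution of starting body condition: 0.355·(0.757−0.850) + 0.334·(0.613−0.716) + 0.311·(0.167−0.257) = -0.096.

-0.10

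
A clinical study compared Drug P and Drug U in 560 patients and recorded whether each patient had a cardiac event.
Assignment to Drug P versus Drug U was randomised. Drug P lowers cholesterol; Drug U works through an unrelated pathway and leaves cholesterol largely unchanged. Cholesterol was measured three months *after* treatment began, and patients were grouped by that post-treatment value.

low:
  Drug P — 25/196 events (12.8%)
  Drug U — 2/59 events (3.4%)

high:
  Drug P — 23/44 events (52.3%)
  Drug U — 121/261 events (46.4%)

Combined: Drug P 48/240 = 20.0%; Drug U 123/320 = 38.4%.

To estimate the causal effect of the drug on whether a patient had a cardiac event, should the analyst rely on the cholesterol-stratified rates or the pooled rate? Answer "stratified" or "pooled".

pooled

Because the drug influences cholesterol, cholesterol is a post-treatment mediator, not a confounder. Stratifying on it would bias the estimate; the causal effect is the crude pooled difference.
Pooled: Drug P 20.0% vs Drug U 38.4%; Drug P is lower overall.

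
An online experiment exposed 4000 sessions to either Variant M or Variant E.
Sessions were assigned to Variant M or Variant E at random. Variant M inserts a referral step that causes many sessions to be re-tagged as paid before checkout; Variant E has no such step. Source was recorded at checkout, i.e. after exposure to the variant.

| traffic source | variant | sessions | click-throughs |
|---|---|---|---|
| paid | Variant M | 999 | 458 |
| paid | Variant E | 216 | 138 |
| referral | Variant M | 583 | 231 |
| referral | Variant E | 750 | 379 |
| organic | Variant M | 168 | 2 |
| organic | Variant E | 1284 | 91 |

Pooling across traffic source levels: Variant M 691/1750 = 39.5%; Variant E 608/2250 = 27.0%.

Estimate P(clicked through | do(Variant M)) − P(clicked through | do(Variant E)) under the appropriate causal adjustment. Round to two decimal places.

Traffic source lies on the pathway variant → traffic source → outcome, so adjusting for it blocks the indirect effect. For the total causal effect of variant, use the unadjusted pooled rates.
The causal difference is the pooled difference: 0.395 − 0.270 = +0.125.

+0.12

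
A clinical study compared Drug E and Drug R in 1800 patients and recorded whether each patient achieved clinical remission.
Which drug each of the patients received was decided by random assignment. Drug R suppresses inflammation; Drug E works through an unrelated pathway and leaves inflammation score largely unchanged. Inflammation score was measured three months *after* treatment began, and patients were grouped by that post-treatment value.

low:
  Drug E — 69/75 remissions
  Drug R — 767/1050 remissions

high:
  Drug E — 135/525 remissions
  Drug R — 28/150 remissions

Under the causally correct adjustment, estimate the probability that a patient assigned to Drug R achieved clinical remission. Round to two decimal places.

Because the drug influences inflammation score, inflammation score is a post-treatment mediator, not a confounder. Stratifying on it would bias the estimate; the causal effect is the crude pooled difference.
So P(outcome | do(Drug R)) is just the pooled rate for Drug R: 795/1200 = 0.662.

0.66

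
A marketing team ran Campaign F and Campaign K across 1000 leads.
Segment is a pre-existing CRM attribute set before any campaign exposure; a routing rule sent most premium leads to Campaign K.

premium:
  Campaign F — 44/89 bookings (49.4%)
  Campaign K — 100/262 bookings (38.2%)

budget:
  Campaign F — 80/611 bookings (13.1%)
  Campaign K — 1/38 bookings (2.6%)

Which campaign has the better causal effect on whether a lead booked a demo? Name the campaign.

Customer segment is set before the campaign has any effect — it is not caused by the campaign — and it independently drives the outcome. That makes it a confounder, so the causal comparison is within customer segment levels.
Within each level — premium: 49.4% vs 38.2%; budget: 13.1% vs 2.6% — Campaign F is higher every time.

Campaign F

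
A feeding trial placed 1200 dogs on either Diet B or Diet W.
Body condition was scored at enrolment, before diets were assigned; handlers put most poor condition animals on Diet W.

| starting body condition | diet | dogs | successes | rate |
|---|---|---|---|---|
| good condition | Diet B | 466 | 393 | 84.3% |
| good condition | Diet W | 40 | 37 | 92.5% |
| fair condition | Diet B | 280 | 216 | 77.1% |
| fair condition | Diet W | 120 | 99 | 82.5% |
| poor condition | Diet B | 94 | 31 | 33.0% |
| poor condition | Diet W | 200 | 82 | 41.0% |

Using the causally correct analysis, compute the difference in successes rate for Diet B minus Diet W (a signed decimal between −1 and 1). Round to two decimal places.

-0.07

Nothing the diet does changes starting body condition; the imbalance is an allocation artefact. With starting body condition also predicting the outcome, the pooled figure is confounded, and the within-stratum comparison is the causal one.
Adjusting over the population distribution of starting body condition: 0.422·(0.843−0.925) + 0.333·(0.771−0.825) + 0.245·(0.330−0.410) = -0.072.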